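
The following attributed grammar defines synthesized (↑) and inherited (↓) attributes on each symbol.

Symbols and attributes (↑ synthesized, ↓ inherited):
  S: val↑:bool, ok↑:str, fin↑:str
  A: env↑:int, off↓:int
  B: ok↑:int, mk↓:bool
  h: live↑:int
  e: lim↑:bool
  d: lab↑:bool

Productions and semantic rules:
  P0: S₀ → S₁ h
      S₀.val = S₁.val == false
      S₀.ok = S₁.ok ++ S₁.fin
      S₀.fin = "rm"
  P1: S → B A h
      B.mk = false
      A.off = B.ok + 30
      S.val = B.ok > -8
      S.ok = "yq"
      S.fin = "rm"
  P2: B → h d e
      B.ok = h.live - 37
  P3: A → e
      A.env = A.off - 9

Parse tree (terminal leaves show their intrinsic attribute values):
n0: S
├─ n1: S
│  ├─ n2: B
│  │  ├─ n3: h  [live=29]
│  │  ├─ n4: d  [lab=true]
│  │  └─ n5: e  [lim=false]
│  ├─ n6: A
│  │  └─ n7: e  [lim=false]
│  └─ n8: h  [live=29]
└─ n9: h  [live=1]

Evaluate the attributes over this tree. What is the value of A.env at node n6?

1. n2.mk = false  [false]
2. n3.live = 29  [terminal]
3. n4.lab = true  [terminal]
4. n5.lim = false  [terminal]
5. n2.ok = -8  [h.live - 37]
6. n6.off = 22  [B.ok + 30]
7. n7.lim = false  [terminal]
8. n6.env = 13  [A.off - 9]
9. n8.live = 29  [terminal]
10. n1.val = false  [B.ok > -8]
11. n1.ok = "yq"  ["yq"]
12. n1.fin = "rm"  ["rm"]
13. n9.live = 1  [terminal]
14. n0.val = true  [S₁.val == false]
15. n0.ok = "yqrm"  [S₁.ok ++ S₁.fin]
16. n0.fin = "rm"  ["rm"]

13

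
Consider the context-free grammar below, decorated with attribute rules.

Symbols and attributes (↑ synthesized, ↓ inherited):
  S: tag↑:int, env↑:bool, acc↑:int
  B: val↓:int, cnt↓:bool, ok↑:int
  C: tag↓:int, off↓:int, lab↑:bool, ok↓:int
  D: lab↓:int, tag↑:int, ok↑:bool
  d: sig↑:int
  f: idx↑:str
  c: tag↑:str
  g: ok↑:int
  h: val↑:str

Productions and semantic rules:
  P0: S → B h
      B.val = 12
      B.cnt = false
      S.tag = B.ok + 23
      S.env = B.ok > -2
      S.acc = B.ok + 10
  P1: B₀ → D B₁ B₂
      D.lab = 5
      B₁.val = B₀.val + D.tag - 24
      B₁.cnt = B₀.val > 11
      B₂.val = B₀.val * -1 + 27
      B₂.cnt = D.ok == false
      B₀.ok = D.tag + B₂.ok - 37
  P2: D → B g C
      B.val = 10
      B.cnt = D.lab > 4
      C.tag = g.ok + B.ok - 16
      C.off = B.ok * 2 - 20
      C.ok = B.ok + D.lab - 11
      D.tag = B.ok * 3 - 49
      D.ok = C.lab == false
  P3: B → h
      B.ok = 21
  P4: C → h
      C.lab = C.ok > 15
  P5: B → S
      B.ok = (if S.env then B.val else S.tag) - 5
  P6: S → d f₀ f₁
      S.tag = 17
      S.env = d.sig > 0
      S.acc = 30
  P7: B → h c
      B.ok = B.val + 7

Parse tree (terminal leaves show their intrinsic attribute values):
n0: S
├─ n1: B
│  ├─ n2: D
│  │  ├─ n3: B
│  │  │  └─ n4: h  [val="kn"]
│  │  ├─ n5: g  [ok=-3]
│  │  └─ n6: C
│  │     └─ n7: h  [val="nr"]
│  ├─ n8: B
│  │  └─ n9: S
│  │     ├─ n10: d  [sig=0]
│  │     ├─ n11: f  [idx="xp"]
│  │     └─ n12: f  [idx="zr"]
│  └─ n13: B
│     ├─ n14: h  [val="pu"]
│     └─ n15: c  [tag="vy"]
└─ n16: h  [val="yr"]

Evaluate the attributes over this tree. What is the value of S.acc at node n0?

9

1. n1.val = 12  [12]
2. n1.cnt = false  [false]
3. n2.lab = 5  [5]
4. n3.val = 10  [10]
5. n3.cnt = true  [D.lab > 4]
6. n4.val = "kn"  [terminal]
7. n3.ok = 21  [21]
8. n5.ok = -3  [terminal]
9. n6.tag = 2  [g.ok + B.ok - 16]
10. n6.off = 22  [B.ok * 2 - 20]
11. n6.ok = 15  [B.ok + D.lab - 11]
12. n7.val = "nr"  [terminal]
13. n6.lab = false  [C.ok > 15]
14. n2.tag = 14  [B.ok * 3 - 49]
15. n2.ok = true  [C.lab == false]
16. n8.val = 2  [B₀.val + D.tag - 24]
17. n8.cnt = true  [B₀.val > 11]
18. n10.sig = 0  [terminal]
19. n11.idx = "xp"  [terminal]
20. n12.idx = "zr"  [terminal]
21. n9.tag = 17  [17]
22. n9.env = false  [d.sig > 0]
23. n9.acc = 30  [30]
24. n8.ok = 12  [(if S.env then B.val else S.tag) - 5]
25. n13.val = 15  [B₀.val * -1 + 27]
26. n13.cnt = false  [D.ok == false]
27. n14.val = "pu"  [terminal]
28. n15.tag = "vy"  [terminal]
29. n13.ok = 22  [B.val + 7]
30. n1.ok = -1  [D.tag + B₂.ok - 37]
31. n16.val = "yr"  [terminal]
32. n0.tag = 22  [B.ok + 23]
33. n0.env = true  [B.ok > -2]
34. n0.acc = 9  [B.ok + 10]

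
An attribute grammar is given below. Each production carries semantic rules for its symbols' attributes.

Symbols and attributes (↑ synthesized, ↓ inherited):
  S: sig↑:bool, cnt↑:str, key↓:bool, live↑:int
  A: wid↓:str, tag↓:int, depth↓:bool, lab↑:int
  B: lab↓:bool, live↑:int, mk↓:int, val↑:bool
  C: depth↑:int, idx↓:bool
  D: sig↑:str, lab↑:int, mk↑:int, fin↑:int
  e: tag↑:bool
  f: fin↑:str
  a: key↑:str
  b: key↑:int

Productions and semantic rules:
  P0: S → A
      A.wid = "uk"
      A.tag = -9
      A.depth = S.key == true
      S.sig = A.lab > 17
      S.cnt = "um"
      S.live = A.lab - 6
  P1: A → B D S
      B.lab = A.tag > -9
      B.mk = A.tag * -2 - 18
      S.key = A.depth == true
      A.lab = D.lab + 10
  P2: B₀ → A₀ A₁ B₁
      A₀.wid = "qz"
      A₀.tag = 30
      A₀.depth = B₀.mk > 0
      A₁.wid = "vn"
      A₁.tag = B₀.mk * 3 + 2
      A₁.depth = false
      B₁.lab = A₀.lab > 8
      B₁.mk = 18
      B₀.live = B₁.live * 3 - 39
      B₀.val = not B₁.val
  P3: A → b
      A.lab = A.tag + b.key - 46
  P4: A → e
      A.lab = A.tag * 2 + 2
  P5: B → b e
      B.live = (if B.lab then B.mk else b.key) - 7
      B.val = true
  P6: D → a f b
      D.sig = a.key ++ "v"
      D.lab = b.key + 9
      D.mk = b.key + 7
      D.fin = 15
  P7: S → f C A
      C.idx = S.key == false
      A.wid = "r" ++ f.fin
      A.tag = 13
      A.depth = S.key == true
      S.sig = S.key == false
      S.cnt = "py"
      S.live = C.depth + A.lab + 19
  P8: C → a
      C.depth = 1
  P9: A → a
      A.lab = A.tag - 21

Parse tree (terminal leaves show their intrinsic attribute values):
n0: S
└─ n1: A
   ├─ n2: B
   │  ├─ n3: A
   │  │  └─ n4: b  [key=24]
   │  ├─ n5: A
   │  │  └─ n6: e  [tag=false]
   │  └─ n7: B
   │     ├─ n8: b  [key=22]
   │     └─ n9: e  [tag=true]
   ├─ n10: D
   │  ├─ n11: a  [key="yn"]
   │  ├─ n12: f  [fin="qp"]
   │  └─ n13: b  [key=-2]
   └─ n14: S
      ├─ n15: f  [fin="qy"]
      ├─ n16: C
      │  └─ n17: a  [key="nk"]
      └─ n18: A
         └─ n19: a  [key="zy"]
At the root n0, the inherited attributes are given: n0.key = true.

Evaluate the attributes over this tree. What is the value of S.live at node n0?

11

1. n0.key = true  [given at root]
2. n1.wid = "uk"  ["uk"]
3. n1.tag = -9  [-9]
4. n1.depth = true  [S.key == true]
5. n2.lab = false  [A.tag > -9]
6. n2.mk = 0  [A.tag * -2 - 18]
7. n3.wid = "qz"  ["qz"]
8. n3.tag = 30  [30]
9. n3.depth = false  [B₀.mk > 0]
10. n4.key = 24  [terminal]
11. n3.lab = 8  [A.tag + b.key - 46]
12. n5.wid = "vn"  ["vn"]
13. n5.tag = 2  [B₀.mk * 3 + 2]
14. n5.depth = false  [false]
15. n6.tag = false  [terminal]
16. n5.lab = 6  [A.tag * 2 + 2]
17. n7.lab = false  [A₀.lab > 8]
18. n7.mk = 18  [18]
19. n8.key = 22  [terminal]
20. n9.tag = true  [terminal]
21. n7.live = 15  [(if B.lab then B.mk else b.key) - 7]
22. n7.val = true  [true]
23. n2.live = 6  [B₁.live * 3 - 39]
24. n2.val = false  [not B₁.val]
25. n11.key = "yn"  [terminal]
26. n12.fin = "qp"  [terminal]
27. n13.key = -2  [terminal]
28. n10.sig = "ynv"  [a.key ++ "v"]
29. n10.lab = 7  [b.key + 9]
30. n10.mk = 5  [b.key + 7]
31. n10.fin = 15  [15]
32. n14.key = true  [A.depth == true]
33. n15.fin = "qy"  [terminal]
34. n16.idx = false  [S.key == false]
35. n17.key = "nk"  [terminal]
36. n16.depth = 1  [1]
37. n18.wid = "rqy"  ["r" ++ f.fin]
38. n18.tag = 13  [13]
39. n18.depth = true  [S.key == true]
40. n19.key = "zy"  [terminal]
41. n18.lab = -8  [A.tag - 21]
42. n14.sig = false  [S.key == false]
43. n14.cnt = "py"  ["py"]
44. n14.live = 12  [C.depth + A.lab + 19]
45. n1.lab = 17  [D.lab + 10]
46. n0.sig = false  [A.lab > 17]
47. n0.cnt = "um"  ["um"]
48. n0.live = 11  [A.lab - 6]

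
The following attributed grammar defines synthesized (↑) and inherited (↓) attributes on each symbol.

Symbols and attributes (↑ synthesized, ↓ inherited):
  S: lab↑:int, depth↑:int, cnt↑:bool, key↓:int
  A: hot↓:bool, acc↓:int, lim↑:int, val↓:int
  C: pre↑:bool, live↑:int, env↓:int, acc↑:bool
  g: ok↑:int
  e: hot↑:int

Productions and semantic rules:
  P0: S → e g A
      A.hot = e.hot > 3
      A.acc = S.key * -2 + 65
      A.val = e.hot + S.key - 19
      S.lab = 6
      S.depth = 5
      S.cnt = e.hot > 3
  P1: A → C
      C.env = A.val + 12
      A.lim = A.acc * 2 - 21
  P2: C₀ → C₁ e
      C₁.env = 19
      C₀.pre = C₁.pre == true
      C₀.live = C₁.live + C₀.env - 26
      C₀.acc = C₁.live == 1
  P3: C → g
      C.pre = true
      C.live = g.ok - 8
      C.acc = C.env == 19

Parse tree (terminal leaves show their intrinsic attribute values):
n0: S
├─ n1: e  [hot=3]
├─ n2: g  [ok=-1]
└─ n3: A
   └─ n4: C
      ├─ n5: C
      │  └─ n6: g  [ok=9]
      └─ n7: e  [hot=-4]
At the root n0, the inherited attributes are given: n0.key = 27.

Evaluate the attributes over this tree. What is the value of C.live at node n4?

1. n0.key = 27  [given at root]
2. n1.hot = 3  [terminal]
3. n2.ok = -1  [terminal]
4. n3.hot = false  [e.hot > 3]
5. n3.acc = 11  [S.key * -2 + 65]
6. n3.val = 11  [e.hot + S.key - 19]
7. n4.env = 23  [A.val + 12]
8. n5.env = 19  [19]
9. n6.ok = 9  [terminal]
10. n5.pre = true  [true]
11. n5.live = 1  [g.ok - 8]
12. n5.acc = true  [C.env == 19]
13. n7.hot = -4  [terminal]
14. n4.pre = true  [C₁.pre == true]
15. n4.live = -2  [C₁.live + C₀.env - 26]
16. n4.acc = true  [C₁.live == 1]
17. n3.lim = 1  [A.acc * 2 - 21]
18. n0.lab = 6  [6]
19. n0.depth = 5  [5]
20. n0.cnt = false  [e.hot > 3]

-2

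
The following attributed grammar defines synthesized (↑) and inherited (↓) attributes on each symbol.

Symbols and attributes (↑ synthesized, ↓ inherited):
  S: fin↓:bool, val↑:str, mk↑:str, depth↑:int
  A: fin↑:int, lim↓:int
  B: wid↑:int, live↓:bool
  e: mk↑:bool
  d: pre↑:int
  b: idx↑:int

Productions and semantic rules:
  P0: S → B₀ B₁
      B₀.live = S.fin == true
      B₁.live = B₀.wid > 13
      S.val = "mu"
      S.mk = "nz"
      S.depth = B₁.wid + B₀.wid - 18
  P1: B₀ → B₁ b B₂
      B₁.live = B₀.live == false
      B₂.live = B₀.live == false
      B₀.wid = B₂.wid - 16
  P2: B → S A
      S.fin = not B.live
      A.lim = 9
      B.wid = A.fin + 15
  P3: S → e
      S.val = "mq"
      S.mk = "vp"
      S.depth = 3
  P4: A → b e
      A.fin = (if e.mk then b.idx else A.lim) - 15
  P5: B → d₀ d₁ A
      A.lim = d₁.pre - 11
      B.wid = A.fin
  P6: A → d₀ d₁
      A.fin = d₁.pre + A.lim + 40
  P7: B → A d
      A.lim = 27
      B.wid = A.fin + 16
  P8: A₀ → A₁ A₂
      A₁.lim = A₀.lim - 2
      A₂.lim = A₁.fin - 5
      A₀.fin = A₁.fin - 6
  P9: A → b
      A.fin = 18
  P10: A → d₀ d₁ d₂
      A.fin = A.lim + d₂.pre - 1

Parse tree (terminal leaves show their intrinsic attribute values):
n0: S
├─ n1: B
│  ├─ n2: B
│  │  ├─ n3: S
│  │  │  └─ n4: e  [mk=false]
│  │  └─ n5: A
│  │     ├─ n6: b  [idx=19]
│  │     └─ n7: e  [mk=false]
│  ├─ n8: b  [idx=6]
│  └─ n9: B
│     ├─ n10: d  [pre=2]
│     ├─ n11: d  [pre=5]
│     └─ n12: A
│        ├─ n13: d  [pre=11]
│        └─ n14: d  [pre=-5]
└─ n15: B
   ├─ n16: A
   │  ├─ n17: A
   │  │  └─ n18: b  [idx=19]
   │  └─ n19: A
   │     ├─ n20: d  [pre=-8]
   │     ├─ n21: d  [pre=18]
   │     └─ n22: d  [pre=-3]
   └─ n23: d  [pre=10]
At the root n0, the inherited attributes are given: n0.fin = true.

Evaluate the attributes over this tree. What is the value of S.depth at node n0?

1. n0.fin = true  [given at root]
2. n1.live = true  [S.fin == true]
3. n2.live = false  [B₀.live == false]
4. n3.fin = true  [not B.live]
5. n4.mk = false  [terminal]
6. n3.val = "mq"  ["mq"]
7. n3.mk = "vp"  ["vp"]
8. n3.depth = 3  [3]
9. n5.lim = 9  [9]
10. n6.idx = 19  [terminal]
11. n7.mk = false  [terminal]
12. n5.fin = -6  [(if e.mk then b.idx else A.lim) - 15]
13. n2.wid = 9  [A.fin + 15]
14. n8.idx = 6  [terminal]
15. n9.live = false  [B₀.live == false]
16. n10.pre = 2  [terminal]
17. n11.pre = 5  [terminal]
18. n12.lim = -6  [d₁.pre - 11]
19. n13.pre = 11  [terminal]
20. n14.pre = -5  [terminal]
21. n12.fin = 29  [d₁.pre + A.lim + 40]
22. n9.wid = 29  [A.fin]
23. n1.wid = 13  [B₂.wid - 16]
24. n15.live = false  [B₀.wid > 13]
25. n16.lim = 27  [27]
26. n17.lim = 25  [A₀.lim - 2]
27. n18.idx = 19  [terminal]
28. n17.fin = 18  [18]
29. n19.lim = 13  [A₁.fin - 5]
30. n20.pre = -8  [terminal]
31. n21.pre = 18  [terminal]
32. n22.pre = -3  [terminal]
33. n19.fin = 9  [A.lim + d₂.pre - 1]
34. n16.fin = 12  [A₁.fin - 6]
35. n23.pre = 10  [terminal]
36. n15.wid = 28  [A.fin + 16]
37. n0.val = "mu"  ["mu"]
38. n0.mk = "nz"  ["nz"]
39. n0.depth = 23  [B₁.wid + B₀.wid - 18]

23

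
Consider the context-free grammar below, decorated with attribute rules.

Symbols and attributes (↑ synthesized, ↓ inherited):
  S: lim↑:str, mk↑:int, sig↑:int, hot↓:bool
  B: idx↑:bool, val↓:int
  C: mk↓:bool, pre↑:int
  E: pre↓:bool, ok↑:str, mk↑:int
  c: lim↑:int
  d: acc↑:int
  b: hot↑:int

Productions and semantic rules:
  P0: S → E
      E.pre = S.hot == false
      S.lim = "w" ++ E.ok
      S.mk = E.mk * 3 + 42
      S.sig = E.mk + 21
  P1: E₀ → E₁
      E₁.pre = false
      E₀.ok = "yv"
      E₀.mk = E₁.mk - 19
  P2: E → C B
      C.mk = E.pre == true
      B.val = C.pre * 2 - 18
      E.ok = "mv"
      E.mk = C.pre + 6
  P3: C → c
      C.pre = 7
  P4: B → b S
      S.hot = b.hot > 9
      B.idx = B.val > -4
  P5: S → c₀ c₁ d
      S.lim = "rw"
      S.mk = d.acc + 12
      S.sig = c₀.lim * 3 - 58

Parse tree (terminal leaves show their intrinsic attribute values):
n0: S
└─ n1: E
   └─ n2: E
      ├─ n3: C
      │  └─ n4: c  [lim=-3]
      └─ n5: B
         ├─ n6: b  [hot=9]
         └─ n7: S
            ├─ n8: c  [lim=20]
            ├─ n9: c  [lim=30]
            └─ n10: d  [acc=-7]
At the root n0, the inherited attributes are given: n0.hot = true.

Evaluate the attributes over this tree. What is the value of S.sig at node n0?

15

1. n0.hot = true  [given at root]
2. n1.pre = false  [S.hot == false]
3. n2.pre = false  [false]
4. n3.mk = false  [E.pre == true]
5. n4.lim = -3  [terminal]
6. n3.pre = 7  [7]
7. n5.val = -4  [C.pre * 2 - 18]
8. n6.hot = 9  [terminal]
9. n7.hot = false  [b.hot > 9]
10. n8.lim = 20  [terminal]
11. n9.lim = 30  [terminal]
12. n10.acc = -7  [terminal]
13. n7.lim = "rw"  ["rw"]
14. n7.mk = 5  [d.acc + 12]
15. n7.sig = 2  [c₀.lim * 3 - 58]
16. n5.idx = false  [B.val > -4]
17. n2.ok = "mv"  ["mv"]
18. n2.mk = 13  [C.pre + 6]
19. n1.ok = "yv"  ["yv"]
20. n1.mk = -6  [E₁.mk - 19]
21. n0.lim = "wyv"  ["w" ++ E.ok]
22. n0.mk = 24  [E.mk * 3 + 42]
23. n0.sig = 15  [E.mk + 21]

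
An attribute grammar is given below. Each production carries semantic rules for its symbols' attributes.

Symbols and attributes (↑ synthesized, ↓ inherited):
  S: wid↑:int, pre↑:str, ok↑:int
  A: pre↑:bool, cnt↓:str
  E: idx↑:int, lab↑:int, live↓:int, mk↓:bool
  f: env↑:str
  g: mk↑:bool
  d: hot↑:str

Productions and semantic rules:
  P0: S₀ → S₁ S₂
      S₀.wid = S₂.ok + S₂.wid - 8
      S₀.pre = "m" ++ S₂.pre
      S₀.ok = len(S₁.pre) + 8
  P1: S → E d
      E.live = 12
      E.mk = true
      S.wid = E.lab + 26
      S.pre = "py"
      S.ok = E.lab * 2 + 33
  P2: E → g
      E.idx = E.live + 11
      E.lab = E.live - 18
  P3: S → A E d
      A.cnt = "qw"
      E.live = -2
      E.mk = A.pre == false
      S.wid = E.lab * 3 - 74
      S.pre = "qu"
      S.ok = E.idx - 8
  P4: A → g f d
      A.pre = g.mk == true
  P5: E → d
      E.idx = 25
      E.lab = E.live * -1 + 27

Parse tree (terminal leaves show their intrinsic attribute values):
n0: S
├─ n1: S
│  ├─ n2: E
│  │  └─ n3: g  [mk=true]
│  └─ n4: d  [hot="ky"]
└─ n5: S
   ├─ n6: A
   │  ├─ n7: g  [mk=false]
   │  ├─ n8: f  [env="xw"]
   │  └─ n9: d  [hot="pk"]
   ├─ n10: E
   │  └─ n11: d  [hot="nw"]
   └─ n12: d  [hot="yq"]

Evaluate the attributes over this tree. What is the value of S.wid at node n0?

1. n2.live = 12  [12]
2. n2.mk = true  [true]
3. n3.mk = true  [terminal]
4. n2.idx = 23  [E.live + 11]
5. n2.lab = -6  [E.live - 18]
6. n4.hot = "ky"  [terminal]
7. n1.wid = 20  [E.lab + 26]
8. n1.pre = "py"  ["py"]
9. n1.ok = 21  [E.lab * 2 + 33]
10. n6.cnt = "qw"  ["qw"]
11. n7.mk = false  [terminal]
12. n8.env = "xw"  [terminal]
13. n9.hot = "pk"  [terminal]
14. n6.pre = false  [g.mk == true]
15. n10.live = -2  [-2]
16. n10.mk = true  [A.pre == false]
17. n11.hot = "nw"  [terminal]
18. n10.idx = 25  [25]
19. n10.lab = 29  [E.live * -1 + 27]
20. n12.hot = "yq"  [terminal]
21. n5.wid = 13  [E.lab * 3 - 74]
22. n5.pre = "qu"  ["qu"]
23. n5.ok = 17  [E.idx - 8]
24. n0.wid = 22  [S₂.ok + S₂.wid - 8]
25. n0.pre = "mqu"  ["m" ++ S₂.pre]
26. n0.ok = 10  [len(S₁.pre) + 8]

22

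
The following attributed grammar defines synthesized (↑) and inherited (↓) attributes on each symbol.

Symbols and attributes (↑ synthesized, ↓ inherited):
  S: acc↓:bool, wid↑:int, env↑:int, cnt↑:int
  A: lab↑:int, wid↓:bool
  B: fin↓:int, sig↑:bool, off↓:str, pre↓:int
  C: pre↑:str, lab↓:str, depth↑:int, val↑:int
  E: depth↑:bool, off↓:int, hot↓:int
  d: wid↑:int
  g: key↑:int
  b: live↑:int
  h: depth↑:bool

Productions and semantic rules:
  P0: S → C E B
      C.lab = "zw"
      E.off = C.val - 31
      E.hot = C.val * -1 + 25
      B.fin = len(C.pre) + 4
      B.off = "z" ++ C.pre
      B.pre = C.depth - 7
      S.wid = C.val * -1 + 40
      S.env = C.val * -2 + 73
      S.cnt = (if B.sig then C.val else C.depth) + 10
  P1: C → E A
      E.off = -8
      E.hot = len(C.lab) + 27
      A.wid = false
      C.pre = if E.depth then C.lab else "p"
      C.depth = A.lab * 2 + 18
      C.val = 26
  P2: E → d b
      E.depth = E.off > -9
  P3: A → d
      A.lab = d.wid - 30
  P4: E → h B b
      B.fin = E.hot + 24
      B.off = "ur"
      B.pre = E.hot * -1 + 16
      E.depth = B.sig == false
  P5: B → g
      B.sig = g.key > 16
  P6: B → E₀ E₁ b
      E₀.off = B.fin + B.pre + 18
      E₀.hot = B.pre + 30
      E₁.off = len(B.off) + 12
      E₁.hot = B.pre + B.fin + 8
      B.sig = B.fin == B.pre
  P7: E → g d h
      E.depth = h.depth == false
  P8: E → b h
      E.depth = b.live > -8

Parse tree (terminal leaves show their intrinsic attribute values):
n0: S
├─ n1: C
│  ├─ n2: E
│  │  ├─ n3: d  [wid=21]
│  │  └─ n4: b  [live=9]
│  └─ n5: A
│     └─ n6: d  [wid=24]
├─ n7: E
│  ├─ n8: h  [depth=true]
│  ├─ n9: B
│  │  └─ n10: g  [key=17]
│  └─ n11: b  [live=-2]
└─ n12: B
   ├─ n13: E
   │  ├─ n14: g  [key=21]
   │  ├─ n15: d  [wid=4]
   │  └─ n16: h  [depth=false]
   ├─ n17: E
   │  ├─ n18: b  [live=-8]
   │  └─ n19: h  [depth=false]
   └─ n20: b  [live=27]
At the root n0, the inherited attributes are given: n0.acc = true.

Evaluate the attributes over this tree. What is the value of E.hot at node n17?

1. n0.acc = true  [given at root]
2. n1.lab = "zw"  ["zw"]
3. n2.off = -8  [-8]
4. n2.hot = 29  [len(C.lab) + 27]
5. n3.wid = 21  [terminal]
6. n4.live = 9  [terminal]
7. n2.depth = true  [E.off > -9]
8. n5.wid = false  [false]
9. n6.wid = 24  [terminal]
10. n5.lab = -6  [d.wid - 30]
11. n1.pre = "zw"  [if E.depth then C.lab else "p"]
12. n1.depth = 6  [A.lab * 2 + 18]
13. n1.val = 26  [26]
14. n7.off = -5  [C.val - 31]
15. n7.hot = -1  [C.val * -1 + 25]
16. n8.depth = true  [terminal]
17. n9.fin = 23  [E.hot + 24]
18. n9.off = "ur"  ["ur"]
19. n9.pre = 17  [E.hot * -1 + 16]
20. n10.key = 17  [terminal]
21. n9.sig = true  [g.key > 16]
22. n11.live = -2  [terminal]
23. n7.depth = false  [B.sig == false]
24. n12.fin = 6  [len(C.pre) + 4]
25. n12.off = "zzw"  ["z" ++ C.pre]
26. n12.pre = -1  [C.depth - 7]
27. n13.off = 23  [B.fin + B.pre + 18]
28. n13.hot = 29  [B.pre + 30]
29. n14.key = 21  [terminal]
30. n15.wid = 4  [terminal]
31. n16.depth = false  [terminal]
32. n13.depth = true  [h.depth == false]
33. n17.off = 15  [len(B.off) + 12]
34. n17.hot = 13  [B.pre + B.fin + 8]
35. n18.live = -8  [terminal]
36. n19.depth = false  [terminal]
37. n17.depth = false  [b.live > -8]
38. n20.live = 27  [terminal]
39. n12.sig = false  [B.fin == B.pre]
40. n0.wid = 14  [C.val * -1 + 40]
41. n0.env = 21  [C.val * -2 + 73]
42. n0.cnt = 16  [(if B.sig then C.val else C.depth) + 10]

13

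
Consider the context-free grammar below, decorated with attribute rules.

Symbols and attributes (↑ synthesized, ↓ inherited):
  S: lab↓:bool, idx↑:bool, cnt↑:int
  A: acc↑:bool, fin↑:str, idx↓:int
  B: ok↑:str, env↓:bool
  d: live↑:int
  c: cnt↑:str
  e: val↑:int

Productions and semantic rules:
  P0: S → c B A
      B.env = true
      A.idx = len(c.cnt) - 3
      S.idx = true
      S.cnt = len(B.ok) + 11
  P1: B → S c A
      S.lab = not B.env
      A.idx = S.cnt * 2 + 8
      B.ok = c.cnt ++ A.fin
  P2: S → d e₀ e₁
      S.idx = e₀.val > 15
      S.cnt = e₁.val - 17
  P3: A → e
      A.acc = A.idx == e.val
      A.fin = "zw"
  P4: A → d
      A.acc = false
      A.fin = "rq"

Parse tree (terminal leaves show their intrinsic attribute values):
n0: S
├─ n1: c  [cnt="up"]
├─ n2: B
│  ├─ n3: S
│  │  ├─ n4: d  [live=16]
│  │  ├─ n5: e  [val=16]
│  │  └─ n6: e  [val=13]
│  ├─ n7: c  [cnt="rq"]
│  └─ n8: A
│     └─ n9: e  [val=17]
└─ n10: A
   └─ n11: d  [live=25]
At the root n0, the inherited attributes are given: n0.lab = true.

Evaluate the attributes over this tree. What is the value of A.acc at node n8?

false

1. n0.lab = true  [given at root]
2. n1.cnt = "up"  [terminal]
3. n2.env = true  [true]
4. n3.lab = false  [not B.env]
5. n4.live = 16  [terminal]
6. n5.val = 16  [terminal]
7. n6.val = 13  [terminal]
8. n3.idx = true  [e₀.val > 15]
9. n3.cnt = -4  [e₁.val - 17]
10. n7.cnt = "rq"  [terminal]
11. n8.idx = 0  [S.cnt * 2 + 8]
12. n9.val = 17  [terminal]
13. n8.acc = false  [A.idx == e.val]
14. n8.fin = "zw"  ["zw"]
15. n2.ok = "rqzw"  [c.cnt ++ A.fin]
16. n10.idx = -1  [len(c.cnt) - 3]
17. n11.live = 25  [terminal]
18. n10.acc = false  [false]
19. n10.fin = "rq"  ["rq"]
20. n0.idx = true  [true]
21. n0.cnt = 15  [len(B.ok) + 11]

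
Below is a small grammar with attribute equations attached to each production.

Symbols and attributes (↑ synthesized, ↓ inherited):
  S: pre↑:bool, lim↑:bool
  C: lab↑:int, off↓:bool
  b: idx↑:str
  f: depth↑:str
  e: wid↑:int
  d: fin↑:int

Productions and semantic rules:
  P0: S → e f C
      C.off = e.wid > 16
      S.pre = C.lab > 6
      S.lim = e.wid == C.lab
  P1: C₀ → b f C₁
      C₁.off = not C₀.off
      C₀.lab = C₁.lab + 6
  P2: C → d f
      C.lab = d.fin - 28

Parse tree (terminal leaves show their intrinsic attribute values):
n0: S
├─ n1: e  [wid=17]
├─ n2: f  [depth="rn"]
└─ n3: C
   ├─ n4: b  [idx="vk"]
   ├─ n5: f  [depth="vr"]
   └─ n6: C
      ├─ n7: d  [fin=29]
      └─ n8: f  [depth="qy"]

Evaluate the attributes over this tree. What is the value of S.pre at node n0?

1. n1.wid = 17  [terminal]
2. n2.depth = "rn"  [terminal]
3. n3.off = true  [e.wid > 16]
4. n4.idx = "vk"  [terminal]
5. n5.depth = "vr"  [terminal]
6. n6.off = false  [not C₀.off]
7. n7.fin = 29  [terminal]
8. n8.depth = "qy"  [terminal]
9. n6.lab = 1  [d.fin - 28]
10. n3.lab = 7  [C₁.lab + 6]
11. n0.pre = true  [C.lab > 6]
12. n0.lim = false  [e.wid == C.lab]

true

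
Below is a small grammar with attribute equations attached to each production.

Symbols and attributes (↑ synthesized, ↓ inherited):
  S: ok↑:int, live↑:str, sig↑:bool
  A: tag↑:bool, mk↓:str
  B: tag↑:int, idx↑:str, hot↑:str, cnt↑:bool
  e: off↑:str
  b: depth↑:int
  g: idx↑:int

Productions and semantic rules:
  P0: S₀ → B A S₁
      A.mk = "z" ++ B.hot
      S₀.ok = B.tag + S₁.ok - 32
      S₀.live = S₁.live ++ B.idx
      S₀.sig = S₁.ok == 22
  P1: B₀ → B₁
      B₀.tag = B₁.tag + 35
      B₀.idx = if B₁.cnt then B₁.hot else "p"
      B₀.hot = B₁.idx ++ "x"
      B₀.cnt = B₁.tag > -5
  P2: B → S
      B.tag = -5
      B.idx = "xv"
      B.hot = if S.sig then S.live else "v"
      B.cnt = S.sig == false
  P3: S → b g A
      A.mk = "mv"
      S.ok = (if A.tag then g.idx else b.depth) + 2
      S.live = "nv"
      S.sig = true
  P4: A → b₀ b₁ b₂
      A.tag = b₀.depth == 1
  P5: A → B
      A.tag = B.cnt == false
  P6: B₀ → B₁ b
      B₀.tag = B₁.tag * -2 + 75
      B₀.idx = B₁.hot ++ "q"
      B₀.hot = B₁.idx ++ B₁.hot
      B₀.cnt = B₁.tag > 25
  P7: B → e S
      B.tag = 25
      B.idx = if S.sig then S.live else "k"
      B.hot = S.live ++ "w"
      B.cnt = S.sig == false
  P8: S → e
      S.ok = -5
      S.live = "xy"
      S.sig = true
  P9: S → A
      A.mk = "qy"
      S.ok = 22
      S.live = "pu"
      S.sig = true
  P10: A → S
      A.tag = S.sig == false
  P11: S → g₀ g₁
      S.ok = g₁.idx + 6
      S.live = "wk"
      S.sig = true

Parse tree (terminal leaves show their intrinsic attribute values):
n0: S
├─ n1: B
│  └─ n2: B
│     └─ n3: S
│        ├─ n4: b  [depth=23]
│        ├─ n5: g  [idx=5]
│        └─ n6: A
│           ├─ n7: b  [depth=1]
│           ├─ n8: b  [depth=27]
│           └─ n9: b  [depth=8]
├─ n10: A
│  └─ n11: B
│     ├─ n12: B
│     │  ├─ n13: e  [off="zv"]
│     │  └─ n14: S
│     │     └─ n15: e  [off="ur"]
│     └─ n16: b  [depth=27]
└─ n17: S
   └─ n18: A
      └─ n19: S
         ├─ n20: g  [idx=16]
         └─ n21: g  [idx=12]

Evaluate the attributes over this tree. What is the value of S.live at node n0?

"pup"

1. n4.depth = 23  [terminal]
2. n5.idx = 5  [terminal]
3. n6.mk = "mv"  ["mv"]
4. n7.depth = 1  [terminal]
5. n8.depth = 27  [terminal]
6. n9.depth = 8  [terminal]
7. n6.tag = true  [b₀.depth == 1]
8. n3.ok = 7  [(if A.tag then g.idx else b.depth) + 2]
9. n3.live = "nv"  ["nv"]
10. n3.sig = true  [true]
11. n2.tag = -5  [-5]
12. n2.idx = "xv"  ["xv"]
13. n2.hot = "nv"  [if S.sig then S.live else "v"]
14. n2.cnt = false  [S.sig == false]
15. n1.tag = 30  [B₁.tag + 35]
16. n1.idx = "p"  [if B₁.cnt then B₁.hot else "p"]
17. n1.hot = "xvx"  [B₁.idx ++ "x"]
18. n1.cnt = false  [B₁.tag > -5]
19. n10.mk = "zxvx"  ["z" ++ B.hot]
20. n13.off = "zv"  [terminal]
21. n15.off = "ur"  [terminal]
22. n14.ok = -5  [-5]
23. n14.live = "xy"  ["xy"]
24. n14.sig = true  [true]
25. n12.tag = 25  [25]
26. n12.idx = "xy"  [if S.sig then S.live else "k"]
27. n12.hot = "xyw"  [S.live ++ "w"]
28. n12.cnt = false  [S.sig == false]
29. n16.depth = 27  [terminal]
30. n11.tag = 25  [B₁.tag * -2 + 75]
31. n11.idx = "xywq"  [B₁.hot ++ "q"]
32. n11.hot = "xyxyw"  [B₁.idx ++ B₁.hot]
33. n11.cnt = false  [B₁.tag > 25]
34. n10.tag = true  [B.cnt == false]
35. n18.mk = "qy"  ["qy"]
36. n20.idx = 16  [terminal]
37. n21.idx = 12  [terminal]
38. n19.ok = 18  [g₁.idx + 6]
39. n19.live = "wk"  ["wk"]
40. n19.sig = true  [true]
41. n18.tag = false  [S.sig == false]
42. n17.ok = 22  [22]
43. n17.live = "pu"  ["pu"]
44. n17.sig = true  [true]
45. n0.ok = 20  [B.tag + S₁.ok - 32]
46. n0.live = "pup"  [S₁.live ++ B.idx]
47. n0.sig = true  [S₁.ok == 22]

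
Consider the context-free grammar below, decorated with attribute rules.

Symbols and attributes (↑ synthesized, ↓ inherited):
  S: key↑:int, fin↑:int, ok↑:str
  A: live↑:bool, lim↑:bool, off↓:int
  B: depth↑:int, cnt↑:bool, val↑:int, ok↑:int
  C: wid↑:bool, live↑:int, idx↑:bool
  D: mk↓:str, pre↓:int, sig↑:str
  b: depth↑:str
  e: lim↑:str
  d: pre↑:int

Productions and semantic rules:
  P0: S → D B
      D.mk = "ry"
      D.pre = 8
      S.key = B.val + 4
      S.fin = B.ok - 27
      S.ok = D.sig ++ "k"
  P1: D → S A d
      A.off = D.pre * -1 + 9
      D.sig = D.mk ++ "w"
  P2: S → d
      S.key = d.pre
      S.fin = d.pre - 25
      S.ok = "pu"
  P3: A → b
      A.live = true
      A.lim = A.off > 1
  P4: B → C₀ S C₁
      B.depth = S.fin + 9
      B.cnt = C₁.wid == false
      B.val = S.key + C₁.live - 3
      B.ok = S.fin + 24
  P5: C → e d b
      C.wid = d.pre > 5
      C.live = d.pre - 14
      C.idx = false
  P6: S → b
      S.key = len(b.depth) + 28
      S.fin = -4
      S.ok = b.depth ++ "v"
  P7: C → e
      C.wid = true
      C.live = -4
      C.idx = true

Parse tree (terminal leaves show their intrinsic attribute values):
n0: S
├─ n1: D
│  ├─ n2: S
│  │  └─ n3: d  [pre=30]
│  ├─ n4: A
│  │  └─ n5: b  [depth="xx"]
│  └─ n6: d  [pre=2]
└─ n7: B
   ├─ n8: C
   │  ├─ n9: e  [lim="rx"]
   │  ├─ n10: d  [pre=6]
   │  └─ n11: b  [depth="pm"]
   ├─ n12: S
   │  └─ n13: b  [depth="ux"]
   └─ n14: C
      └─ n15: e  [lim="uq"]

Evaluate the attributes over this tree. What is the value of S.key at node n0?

27

1. n1.mk = "ry"  ["ry"]
2. n1.pre = 8  [8]
3. n3.pre = 30  [terminal]
4. n2.key = 30  [d.pre]
5. n2.fin = 5  [d.pre - 25]
6. n2.ok = "pu"  ["pu"]
7. n4.off = 1  [D.pre * -1 + 9]
8. n5.depth = "xx"  [terminal]
9. n4.live = true  [true]
10. n4.lim = false  [A.off > 1]
11. n6.pre = 2  [terminal]
12. n1.sig = "ryw"  [D.mk ++ "w"]
13. n9.lim = "rx"  [terminal]
14. n10.pre = 6  [terminal]
15. n11.depth = "pm"  [terminal]
16. n8.wid = true  [d.pre > 5]
17. n8.live = -8  [d.pre - 14]
18. n8.idx = false  [false]
19. n13.depth = "ux"  [terminal]
20. n12.key = 30  [len(b.depth) + 28]
21. n12.fin = -4  [-4]
22. n12.ok = "uxv"  [b.depth ++ "v"]
23. n15.lim = "uq"  [terminal]
24. n14.wid = true  [true]
25. n14.live = -4  [-4]
26. n14.idx = true  [true]
27. n7.depth = 5  [S.fin + 9]
28. n7.cnt = false  [C₁.wid == false]
29. n7.val = 23  [S.key + C₁.live - 3]
30. n7.ok = 20  [S.fin + 24]
31. n0.key = 27  [B.val + 4]
32. n0.fin = -7  [B.ok - 27]
33. n0.ok = "rywk"  [D.sig ++ "k"]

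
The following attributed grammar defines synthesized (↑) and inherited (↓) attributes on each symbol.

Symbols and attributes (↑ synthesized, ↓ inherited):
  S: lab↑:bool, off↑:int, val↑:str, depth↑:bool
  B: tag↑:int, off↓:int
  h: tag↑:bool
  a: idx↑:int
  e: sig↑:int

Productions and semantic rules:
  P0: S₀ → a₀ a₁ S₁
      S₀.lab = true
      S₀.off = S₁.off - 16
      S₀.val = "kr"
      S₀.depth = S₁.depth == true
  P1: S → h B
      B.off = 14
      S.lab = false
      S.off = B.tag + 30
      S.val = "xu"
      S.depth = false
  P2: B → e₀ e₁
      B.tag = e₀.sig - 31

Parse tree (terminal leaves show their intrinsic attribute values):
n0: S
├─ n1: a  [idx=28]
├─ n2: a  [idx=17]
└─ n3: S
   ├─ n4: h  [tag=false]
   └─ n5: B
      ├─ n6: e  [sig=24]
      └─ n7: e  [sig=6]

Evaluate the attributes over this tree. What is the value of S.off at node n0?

7

1. n1.idx = 28  [terminal]
2. n2.idx = 17  [terminal]
3. n4.tag = false  [terminal]
4. n5.off = 14  [14]
5. n6.sig = 24  [terminal]
6. n7.sig = 6  [terminal]
7. n5.tag = -7  [e₀.sig - 31]
8. n3.lab = false  [false]
9. n3.off = 23  [B.tag + 30]
10. n3.val = "xu"  ["xu"]
11. n3.depth = false  [false]
12. n0.lab = true  [true]
13. n0.off = 7  [S₁.off - 16]
14. n0.val = "kr"  ["kr"]
15. n0.depth = false  [S₁.depth == true]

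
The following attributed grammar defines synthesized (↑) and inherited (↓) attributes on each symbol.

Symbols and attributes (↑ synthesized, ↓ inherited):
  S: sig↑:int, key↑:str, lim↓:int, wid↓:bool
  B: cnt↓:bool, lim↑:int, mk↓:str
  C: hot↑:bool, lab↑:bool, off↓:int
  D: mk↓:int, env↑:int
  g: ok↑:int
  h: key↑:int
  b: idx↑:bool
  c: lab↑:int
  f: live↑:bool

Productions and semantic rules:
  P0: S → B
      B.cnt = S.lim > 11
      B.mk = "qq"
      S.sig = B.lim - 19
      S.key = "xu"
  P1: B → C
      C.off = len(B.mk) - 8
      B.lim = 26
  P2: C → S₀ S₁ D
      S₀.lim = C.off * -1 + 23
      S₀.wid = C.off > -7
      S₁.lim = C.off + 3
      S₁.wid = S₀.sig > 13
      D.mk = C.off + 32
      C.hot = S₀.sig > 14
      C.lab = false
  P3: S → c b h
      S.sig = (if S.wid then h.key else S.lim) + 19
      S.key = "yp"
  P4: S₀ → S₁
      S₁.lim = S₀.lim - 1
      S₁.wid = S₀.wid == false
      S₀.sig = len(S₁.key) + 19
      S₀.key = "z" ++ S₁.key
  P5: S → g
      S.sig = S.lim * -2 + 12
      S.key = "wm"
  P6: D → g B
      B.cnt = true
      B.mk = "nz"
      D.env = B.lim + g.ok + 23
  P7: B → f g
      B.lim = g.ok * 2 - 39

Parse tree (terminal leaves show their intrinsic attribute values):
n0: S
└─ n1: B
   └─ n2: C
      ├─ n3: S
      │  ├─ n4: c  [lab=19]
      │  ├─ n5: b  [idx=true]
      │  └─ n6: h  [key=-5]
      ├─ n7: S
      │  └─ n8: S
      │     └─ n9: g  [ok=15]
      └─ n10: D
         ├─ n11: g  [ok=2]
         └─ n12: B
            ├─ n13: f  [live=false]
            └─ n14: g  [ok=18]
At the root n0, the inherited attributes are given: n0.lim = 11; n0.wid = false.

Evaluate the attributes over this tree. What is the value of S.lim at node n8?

1. n0.lim = 11  [given at root]
2. n0.wid = false  [given at root]
3. n1.cnt = false  [S.lim > 11]
4. n1.mk = "qq"  ["qq"]
5. n2.off = -6  [len(B.mk) - 8]
6. n3.lim = 29  [C.off * -1 + 23]
7. n3.wid = true  [C.off > -7]
8. n4.lab = 19  [terminal]
9. n5.idx = true  [terminal]
10. n6.key = -5  [terminal]
11. n3.sig = 14  [(if S.wid then h.key else S.lim) + 19]
12. n3.key = "yp"  ["yp"]
13. n7.lim = -3  [C.off + 3]
14. n7.wid = true  [S₀.sig > 13]
15. n8.lim = -4  [S₀.lim - 1]
16. n8.wid = false  [S₀.wid == false]
17. n9.ok = 15  [terminal]
18. n8.sig = 20  [S.lim * -2 + 12]
19. n8.key = "wm"  ["wm"]
20. n7.sig = 21  [len(S₁.key) + 19]
21. n7.key = "zwm"  ["z" ++ S₁.key]
22. n10.mk = 26  [C.off + 32]
23. n11.ok = 2  [terminal]
24. n12.cnt = true  [true]
25. n12.mk = "nz"  ["nz"]
26. n13.live = false  [terminal]
27. n14.ok = 18  [terminal]
28. n12.lim = -3  [g.ok * 2 - 39]
29. n10.env = 22  [B.lim + g.ok + 23]
30. n2.hot = false  [S₀.sig > 14]
31. n2.lab = false  [false]
32. n1.lim = 26  [26]
33. n0.sig = 7  [B.lim - 19]
34. n0.key = "xu"  ["xu"]

-4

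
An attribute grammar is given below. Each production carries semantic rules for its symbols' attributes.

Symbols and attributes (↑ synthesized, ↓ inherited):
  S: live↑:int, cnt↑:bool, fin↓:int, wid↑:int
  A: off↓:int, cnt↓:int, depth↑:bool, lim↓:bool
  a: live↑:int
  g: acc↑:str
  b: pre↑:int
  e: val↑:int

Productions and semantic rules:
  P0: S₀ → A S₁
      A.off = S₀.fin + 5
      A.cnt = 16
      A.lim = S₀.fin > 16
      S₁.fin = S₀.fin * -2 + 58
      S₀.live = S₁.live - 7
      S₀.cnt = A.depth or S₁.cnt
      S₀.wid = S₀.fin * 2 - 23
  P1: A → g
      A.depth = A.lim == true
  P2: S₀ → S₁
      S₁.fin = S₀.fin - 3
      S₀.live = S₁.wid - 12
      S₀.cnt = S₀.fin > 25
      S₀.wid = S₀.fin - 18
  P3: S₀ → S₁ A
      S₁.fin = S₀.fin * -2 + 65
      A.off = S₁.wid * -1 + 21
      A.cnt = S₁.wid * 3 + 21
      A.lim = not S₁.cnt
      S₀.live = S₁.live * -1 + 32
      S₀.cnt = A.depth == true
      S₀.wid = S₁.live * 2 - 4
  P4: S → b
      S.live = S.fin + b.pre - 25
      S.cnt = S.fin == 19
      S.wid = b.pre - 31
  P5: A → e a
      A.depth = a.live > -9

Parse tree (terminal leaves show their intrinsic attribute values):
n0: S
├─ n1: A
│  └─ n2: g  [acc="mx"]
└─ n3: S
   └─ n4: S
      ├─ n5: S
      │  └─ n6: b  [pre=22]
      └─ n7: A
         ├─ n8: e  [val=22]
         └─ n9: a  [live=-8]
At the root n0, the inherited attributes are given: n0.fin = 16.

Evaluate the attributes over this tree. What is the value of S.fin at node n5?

19

1. n0.fin = 16  [given at root]
2. n1.off = 21  [S₀.fin + 5]
3. n1.cnt = 16  [16]
4. n1.lim = false  [S₀.fin > 16]
5. n2.acc = "mx"  [terminal]
6. n1.depth = false  [A.lim == true]
7. n3.fin = 26  [S₀.fin * -2 + 58]
8. n4.fin = 23  [S₀.fin - 3]
9. n5.fin = 19  [S₀.fin * -2 + 65]
10. n6.pre = 22  [terminal]
11. n5.live = 16  [S.fin + b.pre - 25]
12. n5.cnt = true  [S.fin == 19]
13. n5.wid = -9  [b.pre - 31]
14. n7.off = 30  [S₁.wid * -1 + 21]
15. n7.cnt = -6  [S₁.wid * 3 + 21]
16. n7.lim = false  [not S₁.cnt]
17. n8.val = 22  [terminal]
18. n9.live = -8  [terminal]
19. n7.depth = true  [a.live > -9]
20. n4.live = 16  [S₁.live * -1 + 32]
21. n4.cnt = true  [A.depth == true]
22. n4.wid = 28  [S₁.live * 2 - 4]
23. n3.live = 16  [S₁.wid - 12]
24. n3.cnt = true  [S₀.fin > 25]
25. n3.wid = 8  [S₀.fin - 18]
26. n0.live = 9  [S₁.live - 7]
27. n0.cnt = true  [A.depth or S₁.cnt]
28. n0.wid = 9  [S₀.fin * 2 - 23]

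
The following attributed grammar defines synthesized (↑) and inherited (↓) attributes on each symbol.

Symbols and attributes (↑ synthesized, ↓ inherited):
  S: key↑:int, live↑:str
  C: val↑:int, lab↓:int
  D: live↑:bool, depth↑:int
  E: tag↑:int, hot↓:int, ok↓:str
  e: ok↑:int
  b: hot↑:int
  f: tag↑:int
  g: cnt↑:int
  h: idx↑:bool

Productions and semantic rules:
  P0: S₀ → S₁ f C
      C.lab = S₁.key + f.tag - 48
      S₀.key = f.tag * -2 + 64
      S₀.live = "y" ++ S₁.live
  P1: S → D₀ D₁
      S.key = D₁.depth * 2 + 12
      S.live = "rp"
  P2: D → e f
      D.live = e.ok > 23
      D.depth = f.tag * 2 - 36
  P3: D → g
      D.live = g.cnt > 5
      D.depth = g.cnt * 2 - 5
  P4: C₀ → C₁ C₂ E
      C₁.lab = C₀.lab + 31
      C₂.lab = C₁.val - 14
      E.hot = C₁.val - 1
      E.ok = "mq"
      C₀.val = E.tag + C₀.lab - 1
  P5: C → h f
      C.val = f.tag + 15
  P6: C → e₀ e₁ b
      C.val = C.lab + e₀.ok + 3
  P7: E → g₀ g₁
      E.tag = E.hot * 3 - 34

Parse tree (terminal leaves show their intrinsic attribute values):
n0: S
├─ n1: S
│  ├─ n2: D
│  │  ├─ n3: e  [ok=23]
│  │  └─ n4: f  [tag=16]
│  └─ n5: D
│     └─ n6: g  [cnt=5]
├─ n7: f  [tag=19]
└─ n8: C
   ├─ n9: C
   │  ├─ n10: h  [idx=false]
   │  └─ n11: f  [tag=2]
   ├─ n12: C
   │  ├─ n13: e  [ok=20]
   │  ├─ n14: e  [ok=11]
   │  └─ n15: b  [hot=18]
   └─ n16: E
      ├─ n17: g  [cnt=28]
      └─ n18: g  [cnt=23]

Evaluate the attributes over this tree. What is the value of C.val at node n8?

1. n3.ok = 23  [terminal]
2. n4.tag = 16  [terminal]
3. n2.live = false  [e.ok > 23]
4. n2.depth = -4  [f.tag * 2 - 36]
5. n6.cnt = 5  [terminal]
6. n5.live = false  [g.cnt > 5]
7. n5.depth = 5  [g.cnt * 2 - 5]
8. n1.key = 22  [D₁.depth * 2 + 12]
9. n1.live = "rp"  ["rp"]
10. n7.tag = 19  [terminal]
11. n8.lab = -7  [S₁.key + f.tag - 48]
12. n9.lab = 24  [C₀.lab + 31]
13. n10.idx = false  [terminal]
14. n11.tag = 2  [terminal]
15. n9.val = 17  [f.tag + 15]
16. n12.lab = 3  [C₁.val - 14]
17. n13.ok = 20  [terminal]
18. n14.ok = 11  [terminal]
19. n15.hot = 18  [terminal]
20. n12.val = 26  [C.lab + e₀.ok + 3]
21. n16.hot = 16  [C₁.val - 1]
22. n16.ok = "mq"  ["mq"]
23. n17.cnt = 28  [terminal]
24. n18.cnt = 23  [terminal]
25. n16.tag = 14  [E.hot * 3 - 34]
26. n8.val = 6  [E.tag + C₀.lab - 1]
27. n0.key = 26  [f.tag * -2 + 64]
28. n0.live = "yrp"  ["y" ++ S₁.live]

6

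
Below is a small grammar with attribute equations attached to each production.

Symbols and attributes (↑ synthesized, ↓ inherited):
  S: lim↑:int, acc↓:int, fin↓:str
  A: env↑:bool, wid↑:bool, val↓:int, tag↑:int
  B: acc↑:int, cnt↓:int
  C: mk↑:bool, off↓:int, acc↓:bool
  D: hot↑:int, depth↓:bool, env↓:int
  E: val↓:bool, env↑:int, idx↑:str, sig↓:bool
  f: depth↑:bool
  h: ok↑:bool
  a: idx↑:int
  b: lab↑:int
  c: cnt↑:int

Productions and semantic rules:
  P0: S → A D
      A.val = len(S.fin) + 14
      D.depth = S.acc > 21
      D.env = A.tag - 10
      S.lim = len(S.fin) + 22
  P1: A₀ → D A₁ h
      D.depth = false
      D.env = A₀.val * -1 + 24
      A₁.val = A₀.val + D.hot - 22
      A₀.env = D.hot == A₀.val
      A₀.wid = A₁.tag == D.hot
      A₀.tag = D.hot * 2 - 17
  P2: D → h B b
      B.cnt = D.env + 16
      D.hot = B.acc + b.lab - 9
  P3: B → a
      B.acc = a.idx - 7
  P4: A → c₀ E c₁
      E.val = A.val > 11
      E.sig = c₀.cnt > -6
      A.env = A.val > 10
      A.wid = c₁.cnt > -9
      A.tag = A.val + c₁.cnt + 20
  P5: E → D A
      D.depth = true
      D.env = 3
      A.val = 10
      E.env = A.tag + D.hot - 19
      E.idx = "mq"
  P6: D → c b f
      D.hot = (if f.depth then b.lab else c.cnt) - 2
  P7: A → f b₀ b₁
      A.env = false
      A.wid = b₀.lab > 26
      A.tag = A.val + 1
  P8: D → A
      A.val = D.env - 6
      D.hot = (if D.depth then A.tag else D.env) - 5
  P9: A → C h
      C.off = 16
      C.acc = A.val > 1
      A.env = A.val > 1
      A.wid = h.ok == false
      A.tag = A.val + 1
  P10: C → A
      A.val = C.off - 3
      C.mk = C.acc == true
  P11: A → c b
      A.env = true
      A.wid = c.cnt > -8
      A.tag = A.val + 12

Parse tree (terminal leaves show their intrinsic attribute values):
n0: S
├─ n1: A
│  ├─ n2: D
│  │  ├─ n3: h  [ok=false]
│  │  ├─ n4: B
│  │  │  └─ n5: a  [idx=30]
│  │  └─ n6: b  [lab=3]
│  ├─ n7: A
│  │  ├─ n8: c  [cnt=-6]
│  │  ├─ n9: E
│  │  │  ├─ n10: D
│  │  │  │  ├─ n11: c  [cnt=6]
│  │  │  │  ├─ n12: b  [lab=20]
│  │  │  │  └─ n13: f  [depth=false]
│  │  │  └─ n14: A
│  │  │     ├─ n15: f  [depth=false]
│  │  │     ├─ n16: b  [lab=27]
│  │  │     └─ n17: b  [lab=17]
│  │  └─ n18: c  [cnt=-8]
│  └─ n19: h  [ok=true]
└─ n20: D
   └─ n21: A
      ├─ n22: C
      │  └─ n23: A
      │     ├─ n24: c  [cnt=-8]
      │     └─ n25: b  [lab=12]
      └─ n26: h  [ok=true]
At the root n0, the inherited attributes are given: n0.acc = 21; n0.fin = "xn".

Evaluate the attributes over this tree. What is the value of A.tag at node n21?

1. n0.acc = 21  [given at root]
2. n0.fin = "xn"  [given at root]
3. n1.val = 16  [len(S.fin) + 14]
4. n2.depth = false  [false]
5. n2.env = 8  [A₀.val * -1 + 24]
6. n3.ok = false  [terminal]
7. n4.cnt = 24  [D.env + 16]
8. n5.idx = 30  [terminal]
9. n4.acc = 23  [a.idx - 7]
10. n6.lab = 3  [terminal]
11. n2.hot = 17  [B.acc + b.lab - 9]
12. n7.val = 11  [A₀.val + D.hot - 22]
13. n8.cnt = -6  [terminal]
14. n9.val = false  [A.val > 11]
15. n9.sig = false  [c₀.cnt > -6]
16. n10.depth = true  [true]
17. n10.env = 3  [3]
18. n11.cnt = 6  [terminal]
19. n12.lab = 20  [terminal]
20. n13.depth = false  [terminal]
21. n10.hot = 4  [(if f.depth then b.lab else c.cnt) - 2]
22. n14.val = 10  [10]
23. n15.depth = false  [terminal]
24. n16.lab = 27  [terminal]
25. n17.lab = 17  [terminal]
26. n14.env = false  [false]
27. n14.wid = true  [b₀.lab > 26]
28. n14.tag = 11  [A.val + 1]
29. n9.env = -4  [A.tag + D.hot - 19]
30. n9.idx = "mq"  ["mq"]
31. n18.cnt = -8  [terminal]
32. n7.env = true  [A.val > 10]
33. n7.wid = true  [c₁.cnt > -9]
34. n7.tag = 23  [A.val + c₁.cnt + 20]
35. n19.ok = true  [terminal]
36. n1.env = false  [D.hot == A₀.val]
37. n1.wid = false  [A₁.tag == D.hot]
38. n1.tag = 17  [D.hot * 2 - 17]
39. n20.depth = false  [S.acc > 21]
40. n20.env = 7  [A.tag - 10]
41. n21.val = 1  [D.env - 6]
42. n22.off = 16  [16]
43. n22.acc = false  [A.val > 1]
44. n23.val = 13  [C.off - 3]
45. n24.cnt = -8  [terminal]
46. n25.lab = 12  [terminal]
47. n23.env = true  [true]
48. n23.wid = false  [c.cnt > -8]
49. n23.tag = 25  [A.val + 12]
50. n22.mk = false  [C.acc == true]
51. n26.ok = true  [terminal]
52. n21.env = false  [A.val > 1]
53. n21.wid = false  [h.ok == false]
54. n21.tag = 2  [A.val + 1]
55. n20.hot = 2  [(if D.depth then A.tag else D.env) - 5]
56. n0.lim = 24  [len(S.fin) + 22]

2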